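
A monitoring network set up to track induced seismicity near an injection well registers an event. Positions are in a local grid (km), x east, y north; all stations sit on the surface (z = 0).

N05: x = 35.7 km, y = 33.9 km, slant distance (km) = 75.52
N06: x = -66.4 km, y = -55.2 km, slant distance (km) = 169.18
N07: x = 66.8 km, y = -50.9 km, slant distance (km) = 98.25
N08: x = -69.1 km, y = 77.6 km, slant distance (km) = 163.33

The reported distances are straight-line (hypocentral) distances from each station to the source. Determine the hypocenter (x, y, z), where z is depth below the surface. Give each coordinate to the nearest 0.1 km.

Each station gives a sphere (x−x_i)² + (y−y_i)² + z² = d_i² (stations at z=0).
Subtracting the N05 sphere from N06 and N07: z² cancels, leaving linear equations in x and y:
-204.2 x − 178.2 y = -17886.30
62.2 x − 169.6 y = 679.56
Solving: x ≈ 69.004, y ≈ 21.300 km (keep extra digits for the depth step; rounded: 69.0, 21.3).
Then from the N05 sphere: z² = 75.52² − (x − 35.7)² − (y − 33.9)² with x = 69.004, y = 21.300, so z ≈ 66.598 ≈ 66.6 km.

(69.0, 21.3, 66.6)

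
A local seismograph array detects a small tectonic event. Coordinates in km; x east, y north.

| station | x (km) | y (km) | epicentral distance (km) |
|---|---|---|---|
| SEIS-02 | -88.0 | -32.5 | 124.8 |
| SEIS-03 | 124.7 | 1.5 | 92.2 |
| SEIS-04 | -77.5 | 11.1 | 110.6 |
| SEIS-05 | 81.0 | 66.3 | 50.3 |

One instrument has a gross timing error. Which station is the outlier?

SEIS-05

Solve using three stations at a time. Using SEIS-02, SEIS-03, SEIS-04 (subtract circle equations pairwise → linear system) gives (x, y) ≈ (32.5, -0.1).
Distances from that point to each station vs reported:
  SEIS-02: calculated 124.8 vs reported 124.8 → residual 0.0 km
  SEIS-03: calculated 92.2 vs reported 92.2 → residual 0.0 km
  SEIS-04: calculated 110.6 vs reported 110.6 → residual 0.0 km
  SEIS-05: calculated 82.2 vs reported 50.3 → residual 31.9 km
SEIS-02, SEIS-03, SEIS-04 are mutually consistent (residuals ≈ 0); SEIS-05 is off by 31.9 km.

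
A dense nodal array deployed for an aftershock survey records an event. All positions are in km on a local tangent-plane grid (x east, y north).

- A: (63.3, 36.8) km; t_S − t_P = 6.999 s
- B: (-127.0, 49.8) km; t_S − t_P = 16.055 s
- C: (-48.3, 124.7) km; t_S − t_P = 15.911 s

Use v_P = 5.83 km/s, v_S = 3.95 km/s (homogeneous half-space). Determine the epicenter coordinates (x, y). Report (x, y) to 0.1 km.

Distance from S−P lag: d = Δt · v_P v_S / (v_P − v_S) = Δt · (5.83·3.95)/(5.83−3.95) ≈ 12.2492·Δt.
So d_A = 85.73, d_B = 196.66, d_C = 194.90 km.
Circle about each station: (x − 63.3)² + (y − 36.8)² = 85.73²; (x + 127.0)² + (y − 49.8)² = 196.66²; (x + 48.3)² + (y − 124.7)² = 194.90².
Subtracting the A equation from the B and C equations removes the quadratic terms:
-380.6 x + 26.0 y = -18077.61
-223.2 x + 175.8 y = -18114.53
Solving the 2×2 system: x ≈ 44.3, y ≈ -46.8 km.

x ≈ 44.3 km, y ≈ -46.8 km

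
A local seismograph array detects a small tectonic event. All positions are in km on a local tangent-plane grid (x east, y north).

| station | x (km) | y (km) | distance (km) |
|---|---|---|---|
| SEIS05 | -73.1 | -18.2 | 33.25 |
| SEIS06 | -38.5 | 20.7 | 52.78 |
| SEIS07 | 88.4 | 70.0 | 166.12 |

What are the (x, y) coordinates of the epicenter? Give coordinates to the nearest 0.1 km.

-42.8 km east, -31.9 km north

Circle about each station: (x + 73.1)² + (y + 18.2)² = 33.25²; (x + 38.5)² + (y − 20.7)² = 52.78²; (x − 88.4)² + (y − 70.0)² = 166.12².
Subtracting the SEIS05 equation from the SEIS06 and SEIS07 equations removes the quadratic terms:
69.2 x + 77.8 y = -5444.28
323.0 x + 176.4 y = -19450.58
Solving the 2×2 system: x ≈ -42.8, y ≈ -31.9 km.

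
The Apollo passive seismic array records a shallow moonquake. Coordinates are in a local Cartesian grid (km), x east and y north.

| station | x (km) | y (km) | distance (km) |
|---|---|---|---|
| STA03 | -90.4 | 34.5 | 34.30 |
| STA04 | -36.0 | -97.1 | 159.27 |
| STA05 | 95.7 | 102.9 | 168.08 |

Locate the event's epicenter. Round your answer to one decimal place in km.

Circle about each station: (x + 90.4)² + (y − 34.5)² = 34.30²; (x + 36.0)² + (y + 97.1)² = 159.27²; (x − 95.7)² + (y − 102.9)² = 168.08².
Subtracting pairs of circle equations eliminates x²+y² and gives linear equations (the radical axes):
108.8 x − 263.2 y = -22828.44
372.2 x + 136.8 y = -16689.91
Solving the 2×2 system: x ≈ -66.6, y ≈ 59.2 km.

x ≈ -66.6 km, y ≈ 59.2 km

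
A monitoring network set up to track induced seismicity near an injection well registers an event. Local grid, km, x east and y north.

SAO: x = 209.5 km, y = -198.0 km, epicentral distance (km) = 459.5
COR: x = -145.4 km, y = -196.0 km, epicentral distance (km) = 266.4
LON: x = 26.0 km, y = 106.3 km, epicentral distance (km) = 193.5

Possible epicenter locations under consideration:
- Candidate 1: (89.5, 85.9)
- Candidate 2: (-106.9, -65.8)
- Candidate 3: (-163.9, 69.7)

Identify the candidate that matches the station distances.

For each candidate, compare |candidate − station| to the reported distance:
Candidate 1: residuals SAO 151.3, COR 100.5, LON 126.8 → max 151.3 km
Candidate 2: residuals SAO 116.6, COR 130.6, LON 23.9 → max 130.6 km
Candidate 3: residuals SAO 0.1, COR 0.1, LON 0.1 → max 0.1 km
Only Candidate 3 has all residuals ≈ 0.

Candidate 3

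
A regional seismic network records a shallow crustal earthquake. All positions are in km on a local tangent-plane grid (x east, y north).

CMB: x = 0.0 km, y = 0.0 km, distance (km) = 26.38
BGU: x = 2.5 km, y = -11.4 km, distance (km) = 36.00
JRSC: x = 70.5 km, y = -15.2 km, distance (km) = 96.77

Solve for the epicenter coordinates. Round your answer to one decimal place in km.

(-21.2, 15.7)

Circle about each station: x² + y² = 26.38²; (x − 2.5)² + (y + 11.4)² = 36.00²; (x − 70.5)² + (y + 15.2)² = 96.77².
Subtracting the CMB equation from the BGU and JRSC equations removes the quadratic terms:
5.0 x − 22.8 y = -463.89
141.0 x − 30.4 y = -3467.24
Solving the 2×2 system: x ≈ -21.2, y ≈ 15.7 km.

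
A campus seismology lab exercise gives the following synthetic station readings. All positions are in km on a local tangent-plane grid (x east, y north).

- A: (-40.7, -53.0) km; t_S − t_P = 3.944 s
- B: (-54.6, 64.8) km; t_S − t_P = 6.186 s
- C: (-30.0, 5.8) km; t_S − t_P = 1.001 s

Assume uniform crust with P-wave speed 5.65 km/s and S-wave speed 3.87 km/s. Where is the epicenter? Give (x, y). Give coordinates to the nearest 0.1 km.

x ≈ -27.8 km, y ≈ -6.3 km

Distance from S−P lag: d = Δt · v_P v_S / (v_P − v_S) = Δt · (5.65·3.87)/(5.65−3.87) ≈ 12.2840·Δt.
So d_A = 48.45, d_B = 75.99, d_C = 12.30 km.
Circle about each station: (x + 40.7)² + (y + 53.0)² = 48.45²; (x + 54.6)² + (y − 64.8)² = 75.99²; (x + 30.0)² + (y − 5.8)² = 12.30².
Subtracting pairs of circle equations eliminates x²+y² and gives linear equations (the radical axes):
-27.8 x + 235.6 y = -712.37
21.4 x + 117.6 y = -1335.74
Solving the 2×2 system: x ≈ -27.8, y ≈ -6.3 km.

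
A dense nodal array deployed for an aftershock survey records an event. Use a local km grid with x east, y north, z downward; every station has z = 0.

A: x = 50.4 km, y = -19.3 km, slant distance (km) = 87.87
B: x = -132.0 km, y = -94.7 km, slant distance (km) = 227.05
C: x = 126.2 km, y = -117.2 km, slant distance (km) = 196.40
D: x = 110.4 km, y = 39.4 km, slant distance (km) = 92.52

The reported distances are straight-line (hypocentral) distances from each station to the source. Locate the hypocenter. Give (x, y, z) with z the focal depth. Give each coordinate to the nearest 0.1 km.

Each station gives a sphere (x−x_i)² + (y−y_i)² + z² = d_i² (stations at z=0).
Subtracting the A sphere from B and C: z² cancels, leaving linear equations in x and y:
-364.8 x − 150.8 y = -20351.13
151.6 x − 195.8 y = -4102.19
Solving: x ≈ 35.700, y ≈ 48.592 km (keep extra digits for the depth step; rounded: 35.7, 48.6).
Then from the A sphere: z² = 87.87² − (x − 50.4)² − (y + 19.3)² with x = 35.700, y = 48.592, so z ≈ 53.812 ≈ 53.8 km.
Check against D (with the unrounded solution): distance 92.52 ≈ 92.52 km. ✓

x ≈ 35.7 km, y ≈ 48.6 km, depth ≈ 53.8 km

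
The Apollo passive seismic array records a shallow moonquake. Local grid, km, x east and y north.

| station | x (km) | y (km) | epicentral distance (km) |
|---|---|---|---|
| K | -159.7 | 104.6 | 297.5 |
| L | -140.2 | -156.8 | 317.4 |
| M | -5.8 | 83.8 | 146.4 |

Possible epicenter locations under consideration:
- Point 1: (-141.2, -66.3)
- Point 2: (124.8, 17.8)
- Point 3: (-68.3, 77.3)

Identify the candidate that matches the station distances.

Point 2

For each candidate, compare |candidate − station| to the reported distance:
Point 1: residuals K 125.6, L 226.9, M 55.7 → max 226.9 km
Point 2: residuals K 0.1, L 0.1, M 0.1 → max 0.1 km
Point 3: residuals K 202.1, L 72.5, M 83.6 → max 202.1 km
Only Point 2 has all residuals ≈ 0.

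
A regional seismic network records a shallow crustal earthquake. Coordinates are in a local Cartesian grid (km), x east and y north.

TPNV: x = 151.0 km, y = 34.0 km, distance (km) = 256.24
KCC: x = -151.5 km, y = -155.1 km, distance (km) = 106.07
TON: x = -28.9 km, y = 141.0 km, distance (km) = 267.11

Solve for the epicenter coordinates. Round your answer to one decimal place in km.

Circle about each station: (x − 151.0)² + (y − 34.0)² = 256.24²; (x + 151.5)² + (y + 155.1)² = 106.07²; (x + 28.9)² + (y − 141.0)² = 267.11².
Subtracting the TPNV equation from the KCC and TON equations removes the quadratic terms:
-605.0 x − 378.2 y = 77459.35
-359.8 x + 214.0 y = -8929.60
Solving the 2×2 system: x ≈ -49.7, y ≈ -125.3 km.

-49.7 km east, -125.3 km north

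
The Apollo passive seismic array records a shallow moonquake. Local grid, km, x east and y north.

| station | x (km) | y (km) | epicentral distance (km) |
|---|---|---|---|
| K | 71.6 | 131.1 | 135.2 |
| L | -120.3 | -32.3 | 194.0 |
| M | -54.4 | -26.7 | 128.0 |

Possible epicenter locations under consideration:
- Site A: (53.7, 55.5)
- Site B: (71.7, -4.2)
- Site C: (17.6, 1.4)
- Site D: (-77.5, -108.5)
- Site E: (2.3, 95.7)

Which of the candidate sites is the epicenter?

Site B

For each candidate, compare |candidate − station| to the reported distance:
Site A: residuals K 57.5, L 0.9, M 7.8 → max 57.5 km
Site B: residuals K 0.1, L 0.0, M 0.1 → max 0.1 km
Site C: residuals K 5.3, L 52.0, M 50.7 → max 52.0 km
Site D: residuals K 147.0, L 106.6, M 43.0 → max 147.0 km
Site E: residuals K 57.4, L 16.8, M 6.9 → max 57.4 km
Only Site B has all residuals ≈ 0.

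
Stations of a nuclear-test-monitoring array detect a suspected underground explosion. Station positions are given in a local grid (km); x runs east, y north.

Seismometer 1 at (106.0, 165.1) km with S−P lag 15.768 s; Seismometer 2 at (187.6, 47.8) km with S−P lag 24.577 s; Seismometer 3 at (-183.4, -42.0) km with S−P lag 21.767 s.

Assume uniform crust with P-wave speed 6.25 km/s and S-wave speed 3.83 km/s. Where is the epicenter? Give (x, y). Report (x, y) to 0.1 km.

(-43.9, 122.0)

Distance from S−P lag: d = Δt · v_P v_S / (v_P − v_S) = Δt · (6.25·3.83)/(6.25−3.83) ≈ 9.8915·Δt.
So d_Seismometer 1 = 155.97, d_Seismometer 2 = 243.10, d_Seismometer 3 = 215.31 km.
Circle about each station: (x − 106.0)² + (y − 165.1)² = 155.97²; (x − 187.6)² + (y − 47.8)² = 243.10²; (x + 183.4)² + (y + 42.0)² = 215.31².
Subtracting the Seismometer 1 equation from the Seismometer 2 and Seismometer 3 equations removes the quadratic terms:
163.2 x − 234.6 y = -35786.38
-578.8 x − 414.2 y = -25126.21
Solving the 2×2 system: x ≈ -43.9, y ≈ 122.0 km.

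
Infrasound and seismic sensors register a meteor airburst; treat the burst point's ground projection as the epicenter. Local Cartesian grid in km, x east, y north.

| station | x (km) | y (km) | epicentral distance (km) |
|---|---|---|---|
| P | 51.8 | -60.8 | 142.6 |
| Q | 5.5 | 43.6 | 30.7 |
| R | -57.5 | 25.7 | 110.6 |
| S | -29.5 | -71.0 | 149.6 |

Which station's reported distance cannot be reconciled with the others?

Solve using three stations at a time. Using P, Q, S (subtract circle equations pairwise → linear system) gives (x, y) ≈ (6.1, 74.3).
Distances from that point to each station vs reported:
  P: calculated 142.6 vs reported 142.6 → residual 0.0 km
  Q: calculated 30.7 vs reported 30.7 → residual 0.0 km
  R: calculated 80.1 vs reported 110.6 → residual 30.5 km
  S: calculated 149.6 vs reported 149.6 → residual 0.0 km
P, Q, S are mutually consistent (residuals ≈ 0); R is off by 30.5 km.

R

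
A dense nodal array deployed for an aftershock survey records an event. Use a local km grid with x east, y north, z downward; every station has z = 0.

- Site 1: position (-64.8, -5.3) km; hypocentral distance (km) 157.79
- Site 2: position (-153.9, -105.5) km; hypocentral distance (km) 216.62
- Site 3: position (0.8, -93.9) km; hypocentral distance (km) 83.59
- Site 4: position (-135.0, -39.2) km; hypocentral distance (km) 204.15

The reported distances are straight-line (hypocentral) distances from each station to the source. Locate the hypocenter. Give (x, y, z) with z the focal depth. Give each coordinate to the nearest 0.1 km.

(51.7, -88.7, 66.1)

Each station gives a sphere (x−x_i)² + (y−y_i)² + z² = d_i² (stations at z=0).
Subtracting the Site 1 sphere from Site 2 and Site 3: z² cancels, leaving linear equations in x and y:
-178.2 x − 200.4 y = 8561.79
131.2 x − 177.2 y = 22501.12
Solving: x ≈ 51.704, y ≈ -88.700 km (keep extra digits for the depth step; rounded: 51.7, -88.7).
Then from the Site 1 sphere: z² = 157.79² − (x + 64.8)² − (y + 5.3)² with x = 51.704, y = -88.700, so z ≈ 66.098 ≈ 66.1 km.
Check against Site 4 (with the unrounded solution): distance 204.15 ≈ 204.15 km. ✓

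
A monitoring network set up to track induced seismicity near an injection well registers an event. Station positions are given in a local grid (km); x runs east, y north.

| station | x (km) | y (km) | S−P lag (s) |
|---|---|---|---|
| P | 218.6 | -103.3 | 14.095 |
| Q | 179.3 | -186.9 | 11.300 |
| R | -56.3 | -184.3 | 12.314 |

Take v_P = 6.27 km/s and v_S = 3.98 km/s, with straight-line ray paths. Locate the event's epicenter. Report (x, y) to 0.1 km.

(68.1, -134.0)

Distance from S−P lag: d = Δt · v_P v_S / (v_P − v_S) = Δt · (6.27·3.98)/(6.27−3.98) ≈ 10.8972·Δt.
So d_P = 153.60, d_Q = 123.14, d_R = 134.19 km.
Circle about each station: (x − 218.6)² + (y + 103.3)² = 153.60²; (x − 179.3)² + (y + 186.9)² = 123.14²; (x + 56.3)² + (y + 184.3)² = 134.19².
Subtracting the P equation from the Q and R equations removes the quadratic terms:
-78.6 x − 167.2 y = 17052.75
-549.8 x − 162.0 y = -15734.67
Solving the 2×2 system: x ≈ 68.1, y ≈ -134.0 km.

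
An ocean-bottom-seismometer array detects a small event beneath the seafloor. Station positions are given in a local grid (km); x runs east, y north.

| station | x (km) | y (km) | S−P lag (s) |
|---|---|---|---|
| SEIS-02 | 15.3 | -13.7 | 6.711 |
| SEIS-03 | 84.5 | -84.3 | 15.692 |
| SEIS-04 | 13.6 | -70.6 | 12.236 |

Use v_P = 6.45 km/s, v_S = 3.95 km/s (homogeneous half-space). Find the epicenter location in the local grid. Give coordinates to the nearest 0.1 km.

3.7 km east, 53.7 km north

Distance from S−P lag: d = Δt · v_P v_S / (v_P − v_S) = Δt · (6.45·3.95)/(6.45−3.95) ≈ 10.1910·Δt.
So d_SEIS-02 = 68.39, d_SEIS-03 = 159.92, d_SEIS-04 = 124.70 km.
Circle about each station: (x − 15.3)² + (y + 13.7)² = 68.39²; (x − 84.5)² + (y + 84.3)² = 159.92²; (x − 13.6)² + (y + 70.6)² = 124.70².
Subtracting the SEIS-02 equation from the SEIS-03 and SEIS-04 equations removes the quadratic terms:
138.4 x − 141.2 y = -7072.25
-3.4 x − 113.8 y = -6125.36
Solving the 2×2 system: x ≈ 3.7, y ≈ 53.7 km.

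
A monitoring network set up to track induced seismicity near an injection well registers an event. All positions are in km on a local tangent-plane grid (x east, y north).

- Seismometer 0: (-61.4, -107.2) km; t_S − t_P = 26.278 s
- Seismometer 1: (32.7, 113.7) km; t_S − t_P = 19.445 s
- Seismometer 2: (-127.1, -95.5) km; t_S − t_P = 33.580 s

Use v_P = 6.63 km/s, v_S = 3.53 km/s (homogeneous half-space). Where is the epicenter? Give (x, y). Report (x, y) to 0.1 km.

Distance from S−P lag: d = Δt · v_P v_S / (v_P − v_S) = Δt · (6.63·3.53)/(6.63−3.53) ≈ 7.5496·Δt.
So d_Seismometer 0 = 198.39, d_Seismometer 1 = 146.80, d_Seismometer 2 = 253.52 km.
Circle about each station: (x + 61.4)² + (y + 107.2)² = 198.39²; (x − 32.7)² + (y − 113.7)² = 146.80²; (x + 127.1)² + (y + 95.5)² = 253.52².
Subtracting pairs of circle equations eliminates x²+y² and gives linear equations (the radical axes):
188.2 x + 441.8 y = 16543.53
-131.4 x + 23.4 y = -14900.94
Solving the 2×2 system: x ≈ 111.6, y ≈ -10.1 km.

x ≈ 111.6 km, y ≈ -10.1 km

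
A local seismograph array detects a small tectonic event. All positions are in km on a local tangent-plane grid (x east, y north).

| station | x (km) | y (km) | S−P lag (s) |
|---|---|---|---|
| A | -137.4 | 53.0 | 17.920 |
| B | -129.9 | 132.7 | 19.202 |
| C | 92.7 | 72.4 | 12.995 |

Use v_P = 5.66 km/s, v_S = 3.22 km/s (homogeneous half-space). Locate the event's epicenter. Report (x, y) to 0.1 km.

Distance from S−P lag: d = Δt · v_P v_S / (v_P − v_S) = Δt · (5.66·3.22)/(5.66−3.22) ≈ 7.4693·Δt.
So d_A = 133.85, d_B = 143.43, d_C = 97.06 km.
Circle about each station: (x + 137.4)² + (y − 53.0)² = 133.85²; (x + 129.9)² + (y − 132.7)² = 143.43²; (x − 92.7)² + (y − 72.4)² = 97.06².
Subtracting the A equation from the B and C equations removes the quadratic terms:
15.0 x + 159.4 y = 10139.20
460.2 x + 38.8 y = 642.47
Solving the 2×2 system: x ≈ -4.0, y ≈ 64.0 km.

(-4.0, 64.0)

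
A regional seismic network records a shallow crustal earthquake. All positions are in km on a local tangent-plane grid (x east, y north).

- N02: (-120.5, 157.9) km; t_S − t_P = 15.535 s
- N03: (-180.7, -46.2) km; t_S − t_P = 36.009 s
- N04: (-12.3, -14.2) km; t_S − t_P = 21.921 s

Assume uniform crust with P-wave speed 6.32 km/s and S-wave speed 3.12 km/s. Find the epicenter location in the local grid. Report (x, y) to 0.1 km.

Distance from S−P lag: d = Δt · v_P v_S / (v_P − v_S) = Δt · (6.32·3.12)/(6.32−3.12) ≈ 6.1620·Δt.
So d_N02 = 95.73, d_N03 = 221.89, d_N04 = 135.08 km.
Circle about each station: (x + 120.5)² + (y − 157.9)² = 95.73²; (x + 180.7)² + (y + 46.2)² = 221.89²; (x + 12.3)² + (y + 14.2)² = 135.08².
Subtracting pairs of circle equations eliminates x²+y² and gives linear equations (the radical axes):
-120.4 x − 408.2 y = -44736.67
216.4 x − 344.2 y = -48182.10
Solving the 2×2 system: x ≈ -32.9, y ≈ 119.3 km.
Check against N02 (with the unrounded x, y): √((x + 120.5)²+(y − 157.9)²) = 95.73 ≈ 95.73 km. ✓

(-32.9, 119.3)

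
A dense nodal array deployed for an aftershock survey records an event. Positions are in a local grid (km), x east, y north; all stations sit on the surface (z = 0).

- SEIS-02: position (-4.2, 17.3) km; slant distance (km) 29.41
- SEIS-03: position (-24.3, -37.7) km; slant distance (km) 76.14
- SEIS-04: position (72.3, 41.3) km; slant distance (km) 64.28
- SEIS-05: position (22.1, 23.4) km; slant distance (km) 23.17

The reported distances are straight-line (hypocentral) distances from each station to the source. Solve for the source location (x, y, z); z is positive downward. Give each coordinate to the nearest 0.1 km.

x ≈ 14.3 km, y ≈ 24.2 km, depth ≈ 21.8 km

Each station gives a sphere (x−x_i)² + (y−y_i)² + z² = d_i² (stations at z=0).
Subtracting the SEIS-02 sphere from SEIS-03 and SEIS-04: z² cancels, leaving linear equations in x and y:
-40.2 x − 110.0 y = -3237.50
153.0 x + 48.0 y = 3349.08
Solving: x ≈ 14.295, y ≈ 24.208 km (keep extra digits for the depth step; rounded: 14.3, 24.2).
Then from the SEIS-02 sphere: z² = 29.41² − (x + 4.2)² − (y − 17.3)² with x = 14.295, y = 24.208, so z ≈ 21.798 ≈ 21.8 km.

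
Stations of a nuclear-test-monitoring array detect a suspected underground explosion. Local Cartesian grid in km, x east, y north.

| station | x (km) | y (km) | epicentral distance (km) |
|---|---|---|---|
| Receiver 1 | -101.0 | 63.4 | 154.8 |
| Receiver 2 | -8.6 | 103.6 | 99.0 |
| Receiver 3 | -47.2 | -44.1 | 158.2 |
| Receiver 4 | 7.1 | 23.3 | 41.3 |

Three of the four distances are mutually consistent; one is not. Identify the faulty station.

Receiver 3

Solve using three stations at a time. Using Receiver 1, Receiver 2, Receiver 4 (subtract circle equations pairwise → linear system) gives (x, y) ≈ (48.3, 22.6).
Distances from that point to each station vs reported:
  Receiver 1: calculated 154.8 vs reported 154.8 → residual 0.0 km
  Receiver 2: calculated 99.0 vs reported 99.0 → residual 0.0 km
  Receiver 3: calculated 116.5 vs reported 158.2 → residual 41.7 km
  Receiver 4: calculated 41.2 vs reported 41.3 → residual 0.1 km
Receiver 1, Receiver 2, Receiver 4 are mutually consistent (residuals ≈ 0); Receiver 3 is off by 41.7 km.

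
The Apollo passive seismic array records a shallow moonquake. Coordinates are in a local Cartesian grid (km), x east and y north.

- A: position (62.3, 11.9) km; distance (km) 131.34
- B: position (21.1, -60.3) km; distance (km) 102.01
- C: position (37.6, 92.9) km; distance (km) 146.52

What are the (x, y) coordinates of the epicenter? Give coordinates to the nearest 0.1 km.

x ≈ -67.3 km, y ≈ -9.4 km

Circle about each station: (x − 62.3)² + (y − 11.9)² = 131.34²; (x − 21.1)² + (y + 60.3)² = 102.01²; (x − 37.6)² + (y − 92.9)² = 146.52².
Subtracting the A equation from the B and C equations removes the quadratic terms:
-82.4 x − 144.4 y = 6902.56
-49.4 x + 162.0 y = 1803.36
Solving the 2×2 system: x ≈ -67.3, y ≈ -9.4 km.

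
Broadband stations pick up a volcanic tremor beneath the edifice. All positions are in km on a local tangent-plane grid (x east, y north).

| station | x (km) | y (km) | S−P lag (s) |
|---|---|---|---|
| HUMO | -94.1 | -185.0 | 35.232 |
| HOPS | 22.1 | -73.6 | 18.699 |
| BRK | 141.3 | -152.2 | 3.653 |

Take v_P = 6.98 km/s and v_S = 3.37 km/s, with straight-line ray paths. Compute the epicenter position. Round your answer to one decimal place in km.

x ≈ 129.2 km, y ≈ -131.7 km

Distance from S−P lag: d = Δt · v_P v_S / (v_P − v_S) = Δt · (6.98·3.37)/(6.98−3.37) ≈ 6.5160·Δt.
So d_HUMO = 229.57, d_HOPS = 121.84, d_BRK = 23.80 km.
Circle about each station: (x + 94.1)² + (y + 185.0)² = 229.57²; (x − 22.1)² + (y + 73.6)² = 121.84²; (x − 141.3)² + (y + 152.2)² = 23.80².
Subtracting the HUMO equation from the HOPS and BRK equations removes the quadratic terms:
232.4 x + 222.8 y = 682.96
470.8 x + 65.6 y = 52186.66
Solving the 2×2 system: x ≈ 129.2, y ≈ -131.7 km.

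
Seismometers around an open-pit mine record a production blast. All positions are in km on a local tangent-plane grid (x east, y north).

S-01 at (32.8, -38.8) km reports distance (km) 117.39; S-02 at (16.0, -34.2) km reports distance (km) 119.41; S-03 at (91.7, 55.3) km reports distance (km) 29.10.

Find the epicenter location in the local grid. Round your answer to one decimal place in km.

Circle about each station: (x − 32.8)² + (y + 38.8)² = 117.39²; (x − 16.0)² + (y + 34.2)² = 119.41²; (x − 91.7)² + (y − 55.3)² = 29.10².
Subtracting the S-01 equation from the S-02 and S-03 equations removes the quadratic terms:
-33.6 x + 9.2 y = -1633.98
117.8 x + 188.2 y = 21819.30
Solving the 2×2 system: x ≈ 68.6, y ≈ 73.0 km.

68.6 km east, 73.0 km north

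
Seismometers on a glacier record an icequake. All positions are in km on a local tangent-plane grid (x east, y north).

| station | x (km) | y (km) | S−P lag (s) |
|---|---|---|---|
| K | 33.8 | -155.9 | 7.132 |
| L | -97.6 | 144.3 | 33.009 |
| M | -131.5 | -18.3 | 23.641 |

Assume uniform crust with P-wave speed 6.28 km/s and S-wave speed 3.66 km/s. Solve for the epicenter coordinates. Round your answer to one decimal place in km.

59.6 km east, -98.9 km north

Distance from S−P lag: d = Δt · v_P v_S / (v_P − v_S) = Δt · (6.28·3.66)/(6.28−3.66) ≈ 8.7728·Δt.
So d_K = 62.57, d_L = 289.58, d_M = 207.40 km.
Circle about each station: (x − 33.8)² + (y + 155.9)² = 62.57²; (x + 97.6)² + (y − 144.3)² = 289.58²; (x + 131.5)² + (y + 18.3)² = 207.40².
Subtracting pairs of circle equations eliminates x²+y² and gives linear equations (the radical axes):
-262.8 x + 600.4 y = -75040.57
-330.6 x + 275.2 y = -46919.87
Solving the 2×2 system: x ≈ 59.6, y ≈ -98.9 km.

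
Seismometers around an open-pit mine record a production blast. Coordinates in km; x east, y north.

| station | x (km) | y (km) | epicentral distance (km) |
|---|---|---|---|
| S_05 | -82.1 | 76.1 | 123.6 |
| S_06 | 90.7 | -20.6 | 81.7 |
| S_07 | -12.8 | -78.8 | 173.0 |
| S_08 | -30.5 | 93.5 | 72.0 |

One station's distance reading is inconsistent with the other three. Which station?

S_06

Solve using three stations at a time. Using S_05, S_07, S_08 (subtract circle equations pairwise → linear system) gives (x, y) ≈ (41.2, 85.6).
Distances from that point to each station vs reported:
  S_05: calculated 123.7 vs reported 123.6 → residual 0.1 km
  S_06: calculated 117.2 vs reported 81.7 → residual 35.5 km
  S_07: calculated 173.1 vs reported 173.0 → residual 0.1 km
  S_08: calculated 72.2 vs reported 72.0 → residual 0.2 km
S_05, S_07, S_08 are mutually consistent (residuals ≈ 0); S_06 is off by 35.5 km.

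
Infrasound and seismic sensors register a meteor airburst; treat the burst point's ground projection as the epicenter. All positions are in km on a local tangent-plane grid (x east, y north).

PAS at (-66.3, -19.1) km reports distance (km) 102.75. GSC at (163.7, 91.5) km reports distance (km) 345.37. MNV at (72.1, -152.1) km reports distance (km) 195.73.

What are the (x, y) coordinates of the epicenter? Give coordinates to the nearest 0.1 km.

x ≈ -118.5 km, y ≈ -107.6 km

Circle about each station: (x + 66.3)² + (y + 19.1)² = 102.75²; (x − 163.7)² + (y − 91.5)² = 345.37²; (x − 72.1)² + (y + 152.1)² = 195.73².
Subtracting the PAS equation from the GSC and MNV equations removes the quadratic terms:
460.0 x + 221.2 y = -78313.43
276.8 x − 266.0 y = -4180.35
Solving the 2×2 system: x ≈ -118.5, y ≈ -107.6 km.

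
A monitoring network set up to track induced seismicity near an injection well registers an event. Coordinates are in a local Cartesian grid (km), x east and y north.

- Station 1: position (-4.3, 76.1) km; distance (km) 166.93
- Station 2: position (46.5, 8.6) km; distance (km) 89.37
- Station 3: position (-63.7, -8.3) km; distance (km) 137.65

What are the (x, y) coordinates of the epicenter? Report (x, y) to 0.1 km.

x ≈ 53.5 km, y ≈ -80.5 km

Circle about each station: (x + 4.3)² + (y − 76.1)² = 166.93²; (x − 46.5)² + (y − 8.6)² = 89.37²; (x + 63.7)² + (y + 8.3)² = 137.65².
Subtracting the Station 1 equation from the Station 2 and Station 3 equations removes the quadratic terms:
101.6 x − 135.0 y = 16305.14
-118.8 x − 168.8 y = 7234.98
Solving the 2×2 system: x ≈ 53.5, y ≈ -80.5 km.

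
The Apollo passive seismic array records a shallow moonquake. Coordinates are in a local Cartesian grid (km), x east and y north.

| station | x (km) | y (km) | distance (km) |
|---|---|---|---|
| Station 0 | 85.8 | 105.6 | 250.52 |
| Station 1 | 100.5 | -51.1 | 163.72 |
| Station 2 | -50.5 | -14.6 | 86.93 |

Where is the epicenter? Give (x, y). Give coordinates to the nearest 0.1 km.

(-55.3, -101.4)

Circle about each station: (x − 85.8)² + (y − 105.6)² = 250.52²; (x − 100.5)² + (y + 51.1)² = 163.72²; (x + 50.5)² + (y + 14.6)² = 86.93².
Subtracting the Station 0 equation from the Station 1 and Station 2 equations removes the quadratic terms:
29.4 x − 313.4 y = 30154.49
-272.6 x − 240.4 y = 39453.86
Solving the 2×2 system: x ≈ -55.3, y ≈ -101.4 km.
Check against Station 0 (with the unrounded x, y): √((x − 85.8)²+(y − 105.6)²) = 250.52 ≈ 250.52 km. ✓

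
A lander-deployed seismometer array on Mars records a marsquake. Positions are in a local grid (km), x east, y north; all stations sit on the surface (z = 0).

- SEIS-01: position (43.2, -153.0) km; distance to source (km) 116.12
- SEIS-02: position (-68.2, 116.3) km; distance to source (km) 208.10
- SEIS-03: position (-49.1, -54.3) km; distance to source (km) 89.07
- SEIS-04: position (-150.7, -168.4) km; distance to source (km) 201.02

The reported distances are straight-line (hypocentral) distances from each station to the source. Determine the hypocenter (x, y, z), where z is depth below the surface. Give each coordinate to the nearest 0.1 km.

Each station gives a sphere (x−x_i)² + (y−y_i)² + z² = d_i² (stations at z=0).
Subtracting the SEIS-01 sphere from SEIS-02 and SEIS-03: z² cancels, leaving linear equations in x and y:
-222.8 x + 538.6 y = -36920.07
-184.6 x + 197.4 y = -14365.55
Solving: x ≈ 8.103, y ≈ -65.196 km (keep extra digits for the depth step; rounded: 8.1, -65.2).
Then from the SEIS-01 sphere: z² = 116.12² − (x − 43.2)² − (y + 153.0)² with x = 8.103, y = -65.196, so z ≈ 67.398 ≈ 67.4 km.

x ≈ 8.1 km, y ≈ -65.2 km, depth ≈ 67.4 km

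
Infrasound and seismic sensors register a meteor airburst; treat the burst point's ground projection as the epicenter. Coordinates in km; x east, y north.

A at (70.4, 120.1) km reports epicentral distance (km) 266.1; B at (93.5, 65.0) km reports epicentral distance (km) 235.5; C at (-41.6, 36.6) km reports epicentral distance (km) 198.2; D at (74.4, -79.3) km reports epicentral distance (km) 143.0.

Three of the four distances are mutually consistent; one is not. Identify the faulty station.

C

Solve using three stations at a time. Using A, B, D (subtract circle equations pairwise → linear system) gives (x, y) ≈ (-65.7, -108.7).
Distances from that point to each station vs reported:
  A: calculated 266.2 vs reported 266.1 → residual 0.1 km
  B: calculated 235.6 vs reported 235.5 → residual 0.1 km
  C: calculated 147.2 vs reported 198.2 → residual 51.0 km
  D: calculated 143.2 vs reported 143.0 → residual 0.2 km
A, B, D are mutually consistent (residuals ≈ 0); C is off by 51.0 km.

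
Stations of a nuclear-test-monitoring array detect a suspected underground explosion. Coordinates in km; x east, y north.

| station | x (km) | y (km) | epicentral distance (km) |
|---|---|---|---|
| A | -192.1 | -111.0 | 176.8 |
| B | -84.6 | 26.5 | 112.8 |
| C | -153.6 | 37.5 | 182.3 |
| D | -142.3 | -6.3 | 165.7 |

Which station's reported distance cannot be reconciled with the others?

A

Solve using three stations at a time. Using B, C, D (subtract circle equations pairwise → linear system) gives (x, y) ≈ (23.4, -6.1).
Distances from that point to each station vs reported:
  A: calculated 239.7 vs reported 176.8 → residual 62.9 km
  B: calculated 112.9 vs reported 112.8 → residual 0.1 km
  C: calculated 182.3 vs reported 182.3 → residual 0.0 km
  D: calculated 165.7 vs reported 165.7 → residual 0.0 km
B, C, D are mutually consistent (residuals ≈ 0); A is off by 62.9 km.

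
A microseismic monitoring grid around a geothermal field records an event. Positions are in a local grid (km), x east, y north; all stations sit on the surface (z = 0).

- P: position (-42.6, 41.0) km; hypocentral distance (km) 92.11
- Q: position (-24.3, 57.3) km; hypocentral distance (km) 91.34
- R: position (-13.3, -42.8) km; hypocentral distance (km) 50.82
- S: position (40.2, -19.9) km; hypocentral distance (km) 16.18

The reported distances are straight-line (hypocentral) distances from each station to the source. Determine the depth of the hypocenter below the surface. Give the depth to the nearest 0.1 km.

depth ≈ 10.8 km

Each station gives a sphere (x−x_i)² + (y−y_i)² + z² = d_i² (stations at z=0).
Subtracting the P sphere from Q and R: z² cancels, leaving linear equations in x and y:
36.6 x + 32.6 y = 519.28
58.6 x − 167.6 y = 4414.55
Solving: x ≈ 28.708, y ≈ -16.302 km (keep extra digits for the depth step; rounded: 28.7, -16.3).
Then from the P sphere: z² = 92.11² − (x + 42.6)² − (y − 41.0)² with x = 28.708, y = -16.302, so z ≈ 10.766 ≈ 10.8 km.
Check against S (with the unrounded solution): distance 16.15 ≈ 16.18 km. ✓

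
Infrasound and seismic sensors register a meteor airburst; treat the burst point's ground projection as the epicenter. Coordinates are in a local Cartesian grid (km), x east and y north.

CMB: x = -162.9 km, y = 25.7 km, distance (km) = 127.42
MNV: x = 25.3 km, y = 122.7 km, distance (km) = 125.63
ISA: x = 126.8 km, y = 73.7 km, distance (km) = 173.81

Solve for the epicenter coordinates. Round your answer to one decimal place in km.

Circle about each station: (x + 162.9)² + (y − 25.7)² = 127.42²; (x − 25.3)² + (y − 122.7)² = 125.63²; (x − 126.8)² + (y − 73.7)² = 173.81².
Subtracting pairs of circle equations eliminates x²+y² and gives linear equations (the radical axes):
376.4 x + 194.0 y = -11048.56
579.4 x + 96.0 y = -19661.03
Solving the 2×2 system: x ≈ -36.1, y ≈ 13.1 km.

x ≈ -36.1 km, y ≈ 13.1 km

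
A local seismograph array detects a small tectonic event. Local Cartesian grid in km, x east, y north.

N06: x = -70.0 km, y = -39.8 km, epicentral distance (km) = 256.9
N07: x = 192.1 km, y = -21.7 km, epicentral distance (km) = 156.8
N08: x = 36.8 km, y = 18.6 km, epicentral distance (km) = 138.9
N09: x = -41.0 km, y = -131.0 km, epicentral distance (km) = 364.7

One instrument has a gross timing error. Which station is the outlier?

N09

Solve using three stations at a time. Using N06, N07, N08 (subtract circle equations pairwise → linear system) gives (x, y) ≈ (129.5, 122.1).
Distances from that point to each station vs reported:
  N06: calculated 256.9 vs reported 256.9 → residual 0.0 km
  N07: calculated 156.8 vs reported 156.8 → residual 0.0 km
  N08: calculated 138.9 vs reported 138.9 → residual 0.0 km
  N09: calculated 305.2 vs reported 364.7 → residual 59.5 km
N06, N07, N08 are mutually consistent (residuals ≈ 0); N09 is off by 59.5 km.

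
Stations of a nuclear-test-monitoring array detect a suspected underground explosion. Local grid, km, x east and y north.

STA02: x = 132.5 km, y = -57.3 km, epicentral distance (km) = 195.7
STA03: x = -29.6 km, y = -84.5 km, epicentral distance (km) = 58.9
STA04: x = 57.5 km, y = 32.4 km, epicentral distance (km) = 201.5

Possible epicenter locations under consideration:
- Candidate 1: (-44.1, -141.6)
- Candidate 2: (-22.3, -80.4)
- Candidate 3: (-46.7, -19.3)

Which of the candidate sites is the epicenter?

For each candidate, compare |candidate − station| to the reported distance:
Candidate 1: residuals STA02 0.0, STA03 0.0, STA04 0.0 → max 0.0 km
Candidate 2: residuals STA02 39.2, STA03 50.5, STA04 63.3 → max 63.3 km
Candidate 3: residuals STA02 12.5, STA03 8.5, STA04 85.2 → max 85.2 km
Only Candidate 1 has all residuals ≈ 0.

Candidate 1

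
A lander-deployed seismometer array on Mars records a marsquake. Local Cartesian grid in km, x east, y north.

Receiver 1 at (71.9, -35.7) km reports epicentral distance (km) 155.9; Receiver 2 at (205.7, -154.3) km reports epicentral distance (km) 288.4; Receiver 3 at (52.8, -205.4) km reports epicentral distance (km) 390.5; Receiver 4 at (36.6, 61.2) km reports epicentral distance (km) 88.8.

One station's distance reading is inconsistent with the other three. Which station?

Receiver 3

Solve using three stations at a time. Using Receiver 1, Receiver 2, Receiver 4 (subtract circle equations pairwise → linear system) gives (x, y) ≈ (106.2, 116.4).
Distances from that point to each station vs reported:
  Receiver 1: calculated 155.9 vs reported 155.9 → residual 0.0 km
  Receiver 2: calculated 288.4 vs reported 288.4 → residual 0.0 km
  Receiver 3: calculated 326.2 vs reported 390.5 → residual 64.3 km
  Receiver 4: calculated 88.8 vs reported 88.8 → residual 0.0 km
Receiver 1, Receiver 2, Receiver 4 are mutually consistent (residuals ≈ 0); Receiver 3 is off by 64.3 km.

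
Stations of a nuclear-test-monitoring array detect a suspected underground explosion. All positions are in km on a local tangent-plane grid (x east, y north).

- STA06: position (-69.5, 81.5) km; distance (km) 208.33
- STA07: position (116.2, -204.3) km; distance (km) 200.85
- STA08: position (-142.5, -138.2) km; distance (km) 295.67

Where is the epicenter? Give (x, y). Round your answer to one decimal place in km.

Circle about each station: (x + 69.5)² + (y − 81.5)² = 208.33²; (x − 116.2)² + (y + 204.3)² = 200.85²; (x + 142.5)² + (y + 138.2)² = 295.67².
Subtracting pairs of circle equations eliminates x²+y² and gives linear equations (the radical axes):
371.4 x − 571.6 y = 46829.10
-146.0 x − 439.4 y = -16086.37
Solving the 2×2 system: x ≈ 120.7, y ≈ -3.5 km.

120.7 km east, -3.5 km north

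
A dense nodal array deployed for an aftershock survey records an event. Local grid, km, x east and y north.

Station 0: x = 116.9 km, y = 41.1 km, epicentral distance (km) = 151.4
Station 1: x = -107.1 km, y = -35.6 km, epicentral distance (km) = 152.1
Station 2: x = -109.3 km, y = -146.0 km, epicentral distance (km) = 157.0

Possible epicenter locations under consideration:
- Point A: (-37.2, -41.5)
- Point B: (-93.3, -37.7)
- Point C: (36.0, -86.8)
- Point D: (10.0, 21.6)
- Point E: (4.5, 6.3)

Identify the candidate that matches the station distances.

For each candidate, compare |candidate − station| to the reported distance:
Point A: residuals Station 0 23.4, Station 1 82.0, Station 2 30.0 → max 82.0 km
Point B: residuals Station 0 73.1, Station 1 138.1, Station 2 47.5 → max 138.1 km
Point C: residuals Station 0 0.1, Station 1 0.1, Station 2 0.1 → max 0.1 km
Point D: residuals Station 0 42.7, Station 1 21.8, Station 2 48.7 → max 48.7 km
Point E: residuals Station 0 33.7, Station 1 32.9, Station 2 33.1 → max 33.7 km
Only Point C has all residuals ≈ 0.

Point C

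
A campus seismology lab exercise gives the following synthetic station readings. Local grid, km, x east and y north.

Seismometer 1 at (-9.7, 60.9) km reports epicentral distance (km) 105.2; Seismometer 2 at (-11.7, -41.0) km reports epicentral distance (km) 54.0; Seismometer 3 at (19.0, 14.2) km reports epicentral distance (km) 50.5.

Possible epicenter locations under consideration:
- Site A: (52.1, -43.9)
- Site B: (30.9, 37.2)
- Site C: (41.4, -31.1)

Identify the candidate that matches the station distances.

For each candidate, compare |candidate − station| to the reported distance:
Site A: residuals Seismometer 1 16.5, Seismometer 2 9.9, Seismometer 3 16.4 → max 16.5 km
Site B: residuals Seismometer 1 58.2, Seismometer 2 35.1, Seismometer 3 24.6 → max 58.2 km
Site C: residuals Seismometer 1 0.0, Seismometer 2 0.0, Seismometer 3 0.0 → max 0.0 km
Only Site C has all residuals ≈ 0.

Site C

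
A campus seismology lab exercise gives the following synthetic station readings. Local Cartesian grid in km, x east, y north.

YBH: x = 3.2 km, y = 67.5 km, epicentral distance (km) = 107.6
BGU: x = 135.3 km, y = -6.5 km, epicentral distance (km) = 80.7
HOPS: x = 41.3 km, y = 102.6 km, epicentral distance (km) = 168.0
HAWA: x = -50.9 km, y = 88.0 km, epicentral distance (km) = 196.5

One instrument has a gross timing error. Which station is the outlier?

YBH

Solve using three stations at a time. Using BGU, HOPS, HAWA (subtract circle equations pairwise → linear system) gives (x, y) ≈ (76.4, -61.7).
Distances from that point to each station vs reported:
  YBH: calculated 148.5 vs reported 107.6 → residual 40.9 km
  BGU: calculated 80.7 vs reported 80.7 → residual 0.0 km
  HOPS: calculated 168.0 vs reported 168.0 → residual 0.0 km
  HAWA: calculated 196.5 vs reported 196.5 → residual 0.0 km
BGU, HOPS, HAWA are mutually consistent (residuals ≈ 0); YBH is off by 40.9 km.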